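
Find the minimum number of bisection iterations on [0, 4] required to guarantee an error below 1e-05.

We need (b-a)/2^n ≤ 1e-05
(4 - 0)/2^n ≤ 1e-05
4/2^n ≤ 1e-05
2^n ≥ 400000
n ≥ log₂(400000) = 18.61
n ≥ 19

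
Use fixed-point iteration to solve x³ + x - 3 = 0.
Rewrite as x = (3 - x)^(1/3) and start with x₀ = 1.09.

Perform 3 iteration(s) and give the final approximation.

Equation: x³ + x - 3 = 0
Fixed-point form: x = (3 - x)^(1/3)
x₀ = 1.09

x_1 = g(1.090000) = 1.240731
x_2 = g(1.240731) = 1.207195
x_3 = g(1.207195) = 1.214817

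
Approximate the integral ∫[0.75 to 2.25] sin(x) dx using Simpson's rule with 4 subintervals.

f(x) = sin(x)
a = 0.75, b = 2.25, n = 4
h = (b - a)/n = 0.375000

Simpson's rule: (h/3)[f(x₀) + 4f(x₁) + 2f(x₂) + ... + f(xₙ)]

x_0 = 0.7500, f(x_0) = 0.681639, coefficient = 1
x_1 = 1.1250, f(x_1) = 0.902268, coefficient = 4
x_2 = 1.5000, f(x_2) = 0.997495, coefficient = 2
x_3 = 1.8750, f(x_3) = 0.954086, coefficient = 4
x_4 = 2.2500, f(x_4) = 0.778073, coefficient = 1

I ≈ (0.375000/3) × 10.880115 = 1.360014
Exact value: 1.359862
Error: 0.000152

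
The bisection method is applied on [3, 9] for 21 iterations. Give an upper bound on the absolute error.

Bisection error bound: |error| ≤ (b-a)/2^n
|error| ≤ (9 - 3)/2^21 = 6/2^21
|error| ≤ 0.0000028610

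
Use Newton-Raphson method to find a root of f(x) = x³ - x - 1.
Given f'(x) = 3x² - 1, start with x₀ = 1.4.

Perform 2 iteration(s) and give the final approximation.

f(x) = x³ - x - 1
f'(x) = 3x² - 1
x₀ = 1.4

Newton-Raphson formula: x_{n+1} = x_n - f(x_n)/f'(x_n)

Iteration 1:
  f(1.400000) = 0.344000
  f'(1.400000) = 4.880000
  x_1 = 1.400000 - 0.344000/4.880000 = 1.329508
Iteration 2:
  f(1.329508) = 0.020520
  f'(1.329508) = 4.302776
  x_2 = 1.329508 - 0.020520/4.302776 = 1.324739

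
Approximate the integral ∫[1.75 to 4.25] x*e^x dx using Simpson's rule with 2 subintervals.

f(x) = x*e^x
a = 1.75, b = 4.25, n = 2
h = (b - a)/n = 1.250000

Simpson's rule: (h/3)[f(x₀) + 4f(x₁) + 2f(x₂) + ... + f(xₙ)]

x_0 = 1.7500, f(x_0) = 10.070555, coefficient = 1
x_1 = 3.0000, f(x_1) = 60.256611, coefficient = 4
x_2 = 4.2500, f(x_2) = 297.948002, coefficient = 1

I ≈ (1.250000/3) × 549.045000 = 228.768750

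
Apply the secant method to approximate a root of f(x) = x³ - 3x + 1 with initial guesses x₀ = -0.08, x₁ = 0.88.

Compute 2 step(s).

f(x) = x³ - 3x + 1
x₀ = -0.08, x₁ = 0.88

Secant formula: x_{n+1} = x_n - f(x_n)(x_n - x_{n-1})/(f(x_n) - f(x_{n-1}))

Iteration 1:
  f(-0.080000) = 1.239488
  f(0.880000) = -0.958528
  x_2 = 0.880000 - (-0.958528)×(0.880000 - (-0.080000))/(-0.958528 - 1.239488)
       = 0.461356
Iteration 2:
  f(0.880000) = -0.958528
  f(0.461356) = -0.285868
  x_3 = 0.461356 - (-0.285868)×(0.461356 - 0.880000)/(-0.285868 - (-0.958528))
       = 0.283440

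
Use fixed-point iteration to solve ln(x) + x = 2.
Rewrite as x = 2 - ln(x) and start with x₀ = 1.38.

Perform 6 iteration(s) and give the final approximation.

Equation: ln(x) + x = 2
Fixed-point form: x = 2 - ln(x)
x₀ = 1.38

x_1 = g(1.380000) = 1.677917
x_2 = g(1.677917) = 1.482447
x_3 = g(1.482447) = 1.606306
x_4 = g(1.606306) = 1.526063
x_5 = g(1.526063) = 1.577309
x_6 = g(1.577309) = 1.544280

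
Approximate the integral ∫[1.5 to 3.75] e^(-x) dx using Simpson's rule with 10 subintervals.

f(x) = e^(-x)
a = 1.5, b = 3.75, n = 10
h = (b - a)/n = 0.225000

Simpson's rule: (h/3)[f(x₀) + 4f(x₁) + 2f(x₂) + ... + f(xₙ)]

x_0 = 1.5000, f(x_0) = 0.223130, coefficient = 1
x_1 = 1.7250, f(x_1) = 0.178173, coefficient = 4
x_2 = 1.9500, f(x_2) = 0.142274, coefficient = 2
x_3 = 2.1750, f(x_3) = 0.113608, coefficient = 4
x_4 = 2.4000, f(x_4) = 0.090718, coefficient = 2
x_5 = 2.6250, f(x_5) = 0.072440, coefficient = 4
x_6 = 2.8500, f(x_6) = 0.057844, coefficient = 2
x_7 = 3.0750, f(x_7) = 0.046190, coefficient = 4
x_8 = 3.3000, f(x_8) = 0.036883, coefficient = 2
x_9 = 3.5250, f(x_9) = 0.029452, coefficient = 4
x_10 = 3.7500, f(x_10) = 0.023518, coefficient = 1

I ≈ (0.225000/3) × 2.661537 = 0.199615
Exact value: 0.199612
Error: 0.000003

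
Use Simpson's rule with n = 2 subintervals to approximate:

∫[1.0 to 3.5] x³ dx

f(x) = x³
a = 1.0, b = 3.5, n = 2
h = (b - a)/n = 1.250000

Simpson's rule: (h/3)[f(x₀) + 4f(x₁) + 2f(x₂) + ... + f(xₙ)]

x_0 = 1.0000, f(x_0) = 1.000000, coefficient = 1
x_1 = 2.2500, f(x_1) = 11.390625, coefficient = 4
x_2 = 3.5000, f(x_2) = 42.875000, coefficient = 1

I ≈ (1.250000/3) × 89.437500 = 37.265625
Exact value: 37.265625
Error: 0.000000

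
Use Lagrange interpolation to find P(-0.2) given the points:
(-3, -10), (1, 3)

Lagrange interpolation formula:
P(x) = Σ yᵢ × Lᵢ(x)
where Lᵢ(x) = Π_{j≠i} (x - xⱼ)/(xᵢ - xⱼ)

L_0(-0.2) = (-0.2 - 1)/(-3 - 1) = 0.300000
L_1(-0.2) = (-0.2 - (-3))/(1 - (-3)) = 0.700000

P(-0.2) = (-10)×L_0(-0.2) + 3×L_1(-0.2)
P(-0.2) = -0.900000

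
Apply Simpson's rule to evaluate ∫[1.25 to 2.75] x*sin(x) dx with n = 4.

f(x) = x*sin(x)
a = 1.25, b = 2.75, n = 4
h = (b - a)/n = 0.375000

Simpson's rule: (h/3)[f(x₀) + 4f(x₁) + 2f(x₂) + ... + f(xₙ)]

x_0 = 1.2500, f(x_0) = 1.186231, coefficient = 1
x_1 = 1.6250, f(x_1) = 1.622613, coefficient = 4
x_2 = 2.0000, f(x_2) = 1.818595, coefficient = 2
x_3 = 2.3750, f(x_3) = 1.647502, coefficient = 4
x_4 = 2.7500, f(x_4) = 1.049568, coefficient = 1

I ≈ (0.375000/3) × 18.953450 = 2.369181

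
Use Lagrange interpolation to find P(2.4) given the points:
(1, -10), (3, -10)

Lagrange interpolation formula:
P(x) = Σ yᵢ × Lᵢ(x)
where Lᵢ(x) = Π_{j≠i} (x - xⱼ)/(xᵢ - xⱼ)

L_0(2.4) = (2.4 - 3)/(1 - 3) = 0.300000
L_1(2.4) = (2.4 - 1)/(3 - 1) = 0.700000

P(2.4) = (-10)×L_0(2.4) + (-10)×L_1(2.4)
P(2.4) = -10.000000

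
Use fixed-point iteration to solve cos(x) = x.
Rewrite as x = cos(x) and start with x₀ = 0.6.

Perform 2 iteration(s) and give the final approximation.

Equation: cos(x) = x
Fixed-point form: x = cos(x)
x₀ = 0.6

x_1 = g(0.600000) = 0.825336
x_2 = g(0.825336) = 0.678310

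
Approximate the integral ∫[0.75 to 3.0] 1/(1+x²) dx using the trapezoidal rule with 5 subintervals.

f(x) = 1/(1+x²)
a = 0.75, b = 3.0, n = 5
h = (b - a)/n = 0.450000

Trapezoidal rule: (h/2)[f(x₀) + 2f(x₁) + 2f(x₂) + ... + f(xₙ)]

x_0 = 0.7500, f(x_0) = 0.640000, coefficient = 1
x_1 = 1.2000, f(x_1) = 0.409836, coefficient = 2
x_2 = 1.6500, f(x_2) = 0.268637, coefficient = 2
x_3 = 2.1000, f(x_3) = 0.184843, coefficient = 2
x_4 = 2.5500, f(x_4) = 0.133289, coefficient = 2
x_5 = 3.0000, f(x_5) = 0.100000, coefficient = 1

I ≈ (0.450000/2) × 2.733209 = 0.614972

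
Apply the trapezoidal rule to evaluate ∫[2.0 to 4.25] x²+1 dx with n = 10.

f(x) = x²+1
a = 2.0, b = 4.25, n = 10
h = (b - a)/n = 0.225000

Trapezoidal rule: (h/2)[f(x₀) + 2f(x₁) + 2f(x₂) + ... + f(xₙ)]

x_0 = 2.0000, f(x_0) = 5.000000, coefficient = 1
x_1 = 2.2250, f(x_1) = 5.950625, coefficient = 2
x_2 = 2.4500, f(x_2) = 7.002500, coefficient = 2
x_3 = 2.6750, f(x_3) = 8.155625, coefficient = 2
x_4 = 2.9000, f(x_4) = 9.410000, coefficient = 2
x_5 = 3.1250, f(x_5) = 10.765625, coefficient = 2
x_6 = 3.3500, f(x_6) = 12.222500, coefficient = 2
x_7 = 3.5750, f(x_7) = 13.780625, coefficient = 2
x_8 = 3.8000, f(x_8) = 15.440000, coefficient = 2
x_9 = 4.0250, f(x_9) = 17.200625, coefficient = 2
x_10 = 4.2500, f(x_10) = 19.062500, coefficient = 1

I ≈ (0.225000/2) × 223.918750 = 25.190859
Exact value: 25.171875
Error: 0.018984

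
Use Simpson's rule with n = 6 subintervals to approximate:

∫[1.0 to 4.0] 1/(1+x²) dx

f(x) = 1/(1+x²)
a = 1.0, b = 4.0, n = 6
h = (b - a)/n = 0.500000

Simpson's rule: (h/3)[f(x₀) + 4f(x₁) + 2f(x₂) + ... + f(xₙ)]

x_0 = 1.0000, f(x_0) = 0.500000, coefficient = 1
x_1 = 1.5000, f(x_1) = 0.307692, coefficient = 4
x_2 = 2.0000, f(x_2) = 0.200000, coefficient = 2
x_3 = 2.5000, f(x_3) = 0.137931, coefficient = 4
x_4 = 3.0000, f(x_4) = 0.100000, coefficient = 2
x_5 = 3.5000, f(x_5) = 0.075472, coefficient = 4
x_6 = 4.0000, f(x_6) = 0.058824, coefficient = 1

I ≈ (0.500000/3) × 3.243204 = 0.540534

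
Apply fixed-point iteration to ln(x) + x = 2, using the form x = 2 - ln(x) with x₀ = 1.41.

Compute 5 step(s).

Equation: ln(x) + x = 2
Fixed-point form: x = 2 - ln(x)
x₀ = 1.41

x_1 = g(1.410000) = 1.656410
x_2 = g(1.656410) = 1.495347
x_3 = g(1.495347) = 1.597642
x_4 = g(1.597642) = 1.531471
x_5 = g(1.531471) = 1.573771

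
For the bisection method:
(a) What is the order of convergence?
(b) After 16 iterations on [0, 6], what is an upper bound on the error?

(a) Bisection has linear (order 1) convergence; the error is halved each step.

(b) Error bound = (b-a)/2^n = (6 - 0)/2^{16}
    = 6/2^{16}

(a) 1 (linear); (b) error ≤ 9.16e-05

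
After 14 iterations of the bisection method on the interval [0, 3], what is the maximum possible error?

Bisection error bound: |error| ≤ (b-a)/2^n
|error| ≤ (3 - 0)/2^14 = 3/2^14
|error| ≤ 0.0001831055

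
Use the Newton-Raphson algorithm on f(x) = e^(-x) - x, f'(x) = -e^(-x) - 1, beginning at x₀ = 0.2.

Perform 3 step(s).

f(x) = e^(-x) - x
f'(x) = -e^(-x) - 1
x₀ = 0.2

Newton-Raphson formula: x_{n+1} = x_n - f(x_n)/f'(x_n)

Iteration 1:
  f(0.200000) = 0.618731
  f'(0.200000) = -1.818731
  x_1 = 0.200000 - 0.618731/(-1.818731) = 0.540199
Iteration 2:
  f(0.540199) = 0.042433
  f'(0.540199) = -1.582632
  x_2 = 0.540199 - 0.042433/(-1.582632) = 0.567011
Iteration 3:
  f(0.567011) = 0.000208
  f'(0.567011) = -1.567218
  x_3 = 0.567011 - 0.000208/(-1.567218) = 0.567143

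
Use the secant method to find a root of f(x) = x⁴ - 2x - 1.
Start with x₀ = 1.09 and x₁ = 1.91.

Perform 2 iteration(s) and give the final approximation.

f(x) = x⁴ - 2x - 1
x₀ = 1.09, x₁ = 1.91

Secant formula: x_{n+1} = x_n - f(x_n)(x_n - x_{n-1})/(f(x_n) - f(x_{n-1}))

Iteration 1:
  f(1.090000) = -1.768418
  f(1.910000) = 8.488634
  x_2 = 1.910000 - 8.488634×(1.910000 - 1.090000)/(8.488634 - (-1.768418))
       = 1.231376
Iteration 2:
  f(1.910000) = 8.488634
  f(1.231376) = -1.163625
  x_3 = 1.231376 - (-1.163625)×(1.231376 - 1.910000)/(-1.163625 - 8.488634)
       = 1.313187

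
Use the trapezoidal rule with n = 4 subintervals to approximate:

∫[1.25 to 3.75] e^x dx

f(x) = e^x
a = 1.25, b = 3.75, n = 4
h = (b - a)/n = 0.625000

Trapezoidal rule: (h/2)[f(x₀) + 2f(x₁) + 2f(x₂) + ... + f(xₙ)]

x_0 = 1.2500, f(x_0) = 3.490343, coefficient = 1
x_1 = 1.8750, f(x_1) = 6.520819, coefficient = 2
x_2 = 2.5000, f(x_2) = 12.182494, coefficient = 2
x_3 = 3.1250, f(x_3) = 22.759895, coefficient = 2
x_4 = 3.7500, f(x_4) = 42.521082, coefficient = 1

I ≈ (0.625000/2) × 128.937841 = 40.293075
Exact value: 39.030739
Error: 1.262336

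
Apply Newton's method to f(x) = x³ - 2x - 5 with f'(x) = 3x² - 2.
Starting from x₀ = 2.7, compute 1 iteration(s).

f(x) = x³ - 2x - 5
f'(x) = 3x² - 2
x₀ = 2.7

Newton-Raphson formula: x_{n+1} = x_n - f(x_n)/f'(x_n)

Iteration 1:
  f(2.700000) = 9.283000
  f'(2.700000) = 19.870000
  x_1 = 2.700000 - 9.283000/19.870000 = 2.232813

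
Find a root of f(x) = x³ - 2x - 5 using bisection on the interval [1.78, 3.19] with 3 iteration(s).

f(x) = x³ - 2x - 5
Initial interval: [1.78, 3.19]

Iteration 1:
  c_1 = (1.780000 + 3.190000)/2 = 2.485000
  f(c_1) = f(2.485000) = 5.375434
  f(a) × f(c) < 0, new interval: [1.780000, 2.485000]
Iteration 2:
  c_2 = (1.780000 + 2.485000)/2 = 2.132500
  f(c_2) = f(2.132500) = 0.432664
  f(a) × f(c) < 0, new interval: [1.780000, 2.132500]
Iteration 3:
  c_3 = (1.780000 + 2.132500)/2 = 1.956250
  f(c_3) = f(1.956250) = -1.426099
  f(a) × f(c) ≥ 0, new interval: [1.956250, 2.132500]

After 3 iteration(s), the approximation is c_3 = 1.956250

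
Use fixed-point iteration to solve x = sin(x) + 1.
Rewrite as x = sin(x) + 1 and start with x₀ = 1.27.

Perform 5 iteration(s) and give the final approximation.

Equation: x = sin(x) + 1
Fixed-point form: x = sin(x) + 1
x₀ = 1.27

x_1 = g(1.270000) = 1.955101
x_2 = g(1.955101) = 1.927059
x_3 = g(1.927059) = 1.937207
x_4 = g(1.937207) = 1.933619
x_5 = g(1.933619) = 1.934899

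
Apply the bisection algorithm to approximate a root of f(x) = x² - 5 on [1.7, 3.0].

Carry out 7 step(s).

f(x) = x² - 5
Initial interval: [1.7, 3.0]

Iteration 1:
  c_1 = (1.700000 + 3.000000)/2 = 2.350000
  f(c_1) = f(2.350000) = 0.522500
  f(a) × f(c) < 0, new interval: [1.700000, 2.350000]
Iteration 2:
  c_2 = (1.700000 + 2.350000)/2 = 2.025000
  f(c_2) = f(2.025000) = -0.899375
  f(a) × f(c) ≥ 0, new interval: [2.025000, 2.350000]
Iteration 3:
  c_3 = (2.025000 + 2.350000)/2 = 2.187500
  f(c_3) = f(2.187500) = -0.214844
  f(a) × f(c) ≥ 0, new interval: [2.187500, 2.350000]
Iteration 4:
  c_4 = (2.187500 + 2.350000)/2 = 2.268750
  f(c_4) = f(2.268750) = 0.147227
  f(a) × f(c) < 0, new interval: [2.187500, 2.268750]
Iteration 5:
  c_5 = (2.187500 + 2.268750)/2 = 2.228125
  f(c_5) = f(2.228125) = -0.035459
  f(a) × f(c) ≥ 0, new interval: [2.228125, 2.268750]
Iteration 6:
  c_6 = (2.228125 + 2.268750)/2 = 2.248437
  f(c_6) = f(2.248437) = 0.055471
  f(a) × f(c) < 0, new interval: [2.228125, 2.248437]
Iteration 7:
  c_7 = (2.228125 + 2.248437)/2 = 2.238281
  f(c_7) = f(2.238281) = 0.009903
  f(a) × f(c) < 0, new interval: [2.228125, 2.238281]

After 7 iteration(s), the approximation is c_7 = 2.238281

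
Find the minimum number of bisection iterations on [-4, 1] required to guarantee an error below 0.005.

We need (b-a)/2^n ≤ 0.005
(1 - (-4))/2^n ≤ 0.005
5/2^n ≤ 0.005
2^n ≥ 1000
n ≥ log₂(1000) = 9.97
n ≥ 10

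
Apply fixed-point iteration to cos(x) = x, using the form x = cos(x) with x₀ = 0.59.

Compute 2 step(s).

Equation: cos(x) = x
Fixed-point form: x = cos(x)
x₀ = 0.59

x_1 = g(0.590000) = 0.830941
x_2 = g(0.830941) = 0.674181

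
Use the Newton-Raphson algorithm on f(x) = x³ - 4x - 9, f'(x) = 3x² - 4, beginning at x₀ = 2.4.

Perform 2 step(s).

f(x) = x³ - 4x - 9
f'(x) = 3x² - 4
x₀ = 2.4

Newton-Raphson formula: x_{n+1} = x_n - f(x_n)/f'(x_n)

Iteration 1:
  f(2.400000) = -4.776000
  f'(2.400000) = 13.280000
  x_1 = 2.400000 - (-4.776000)/13.280000 = 2.759639
Iteration 2:
  f(2.759639) = 0.977763
  f'(2.759639) = 18.846815
  x_2 = 2.759639 - 0.977763/18.846815 = 2.707759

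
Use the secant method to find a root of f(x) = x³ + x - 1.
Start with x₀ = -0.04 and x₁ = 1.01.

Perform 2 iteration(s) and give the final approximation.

f(x) = x³ + x - 1
x₀ = -0.04, x₁ = 1.01

Secant formula: x_{n+1} = x_n - f(x_n)(x_n - x_{n-1})/(f(x_n) - f(x_{n-1}))

Iteration 1:
  f(-0.040000) = -1.040064
  f(1.010000) = 1.040301
  x_2 = 1.010000 - 1.040301×(1.010000 - (-0.040000))/(1.040301 - (-1.040064))
       = 0.484940
Iteration 2:
  f(1.010000) = 1.040301
  f(0.484940) = -0.401018
  x_3 = 0.484940 - (-0.401018)×(0.484940 - 1.010000)/(-0.401018 - 1.040301)
       = 0.631027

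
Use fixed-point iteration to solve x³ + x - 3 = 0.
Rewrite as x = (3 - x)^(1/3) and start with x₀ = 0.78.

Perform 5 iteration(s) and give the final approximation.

Equation: x³ + x - 3 = 0
Fixed-point form: x = (3 - x)^(1/3)
x₀ = 0.78

x_1 = g(0.780000) = 1.304521
x_2 = g(1.304521) = 1.192424
x_3 = g(1.192424) = 1.218145
x_4 = g(1.218145) = 1.212339
x_5 = g(1.212339) = 1.213654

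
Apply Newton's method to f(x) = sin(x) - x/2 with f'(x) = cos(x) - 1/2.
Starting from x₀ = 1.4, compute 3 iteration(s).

f(x) = sin(x) - x/2
f'(x) = cos(x) - 1/2
x₀ = 1.4

Newton-Raphson formula: x_{n+1} = x_n - f(x_n)/f'(x_n)

Iteration 1:
  f(1.400000) = 0.285450
  f'(1.400000) = -0.330033
  x_1 = 1.400000 - 0.285450/(-0.330033) = 2.264913
Iteration 2:
  f(2.264913) = -0.363838
  f'(2.264913) = -1.139707
  x_2 = 2.264913 - (-0.363838)/(-1.139707) = 1.945675
Iteration 3:
  f(1.945675) = -0.042286
  f'(1.945675) = -0.866160
  x_3 = 1.945675 - (-0.042286)/(-0.866160) = 1.896856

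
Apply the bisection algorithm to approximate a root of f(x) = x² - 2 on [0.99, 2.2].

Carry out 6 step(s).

f(x) = x² - 2
Initial interval: [0.99, 2.2]

Iteration 1:
  c_1 = (0.990000 + 2.200000)/2 = 1.595000
  f(c_1) = f(1.595000) = 0.544025
  f(a) × f(c) < 0, new interval: [0.990000, 1.595000]
Iteration 2:
  c_2 = (0.990000 + 1.595000)/2 = 1.292500
  f(c_2) = f(1.292500) = -0.329444
  f(a) × f(c) ≥ 0, new interval: [1.292500, 1.595000]
Iteration 3:
  c_3 = (1.292500 + 1.595000)/2 = 1.443750
  f(c_3) = f(1.443750) = 0.084414
  f(a) × f(c) < 0, new interval: [1.292500, 1.443750]
Iteration 4:
  c_4 = (1.292500 + 1.443750)/2 = 1.368125
  f(c_4) = f(1.368125) = -0.128234
  f(a) × f(c) ≥ 0, new interval: [1.368125, 1.443750]
Iteration 5:
  c_5 = (1.368125 + 1.443750)/2 = 1.405938
  f(c_5) = f(1.405938) = -0.023340
  f(a) × f(c) ≥ 0, new interval: [1.405938, 1.443750]
Iteration 6:
  c_6 = (1.405938 + 1.443750)/2 = 1.424844
  f(c_6) = f(1.424844) = 0.030180
  f(a) × f(c) < 0, new interval: [1.405938, 1.424844]

After 6 iteration(s), the approximation is c_6 = 1.424844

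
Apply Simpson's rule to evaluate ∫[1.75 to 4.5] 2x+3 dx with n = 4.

f(x) = 2x+3
a = 1.75, b = 4.5, n = 4
h = (b - a)/n = 0.687500

Simpson's rule: (h/3)[f(x₀) + 4f(x₁) + 2f(x₂) + ... + f(xₙ)]

x_0 = 1.7500, f(x_0) = 6.500000, coefficient = 1
x_1 = 2.4375, f(x_1) = 7.875000, coefficient = 4
x_2 = 3.1250, f(x_2) = 9.250000, coefficient = 2
x_3 = 3.8125, f(x_3) = 10.625000, coefficient = 4
x_4 = 4.5000, f(x_4) = 12.000000, coefficient = 1

I ≈ (0.687500/3) × 111.000000 = 25.437500
Exact value: 25.437500
Error: 0.000000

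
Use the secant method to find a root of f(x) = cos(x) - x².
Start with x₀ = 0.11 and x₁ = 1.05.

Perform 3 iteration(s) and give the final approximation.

f(x) = cos(x) - x²
x₀ = 0.11, x₁ = 1.05

Secant formula: x_{n+1} = x_n - f(x_n)(x_n - x_{n-1})/(f(x_n) - f(x_{n-1}))

Iteration 1:
  f(0.110000) = 0.981856
  f(1.050000) = -0.604929
  x_2 = 1.050000 - (-0.604929)×(1.050000 - 0.110000)/(-0.604929 - 0.981856)
       = 0.691644
Iteration 2:
  f(1.050000) = -0.604929
  f(0.691644) = 0.291826
  x_3 = 0.691644 - 0.291826×(0.691644 - 1.050000)/(0.291826 - (-0.604929))
       = 0.808262
Iteration 3:
  f(0.691644) = 0.291826
  f(0.808262) = 0.037468
  x_4 = 0.808262 - 0.037468×(0.808262 - 0.691644)/(0.037468 - 0.291826)
       = 0.825441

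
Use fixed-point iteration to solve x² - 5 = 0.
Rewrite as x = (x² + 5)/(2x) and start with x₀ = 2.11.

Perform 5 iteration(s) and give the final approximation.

Equation: x² - 5 = 0
Fixed-point form: x = (x² + 5)/(2x)
x₀ = 2.11

x_1 = g(2.110000) = 2.239834
x_2 = g(2.239834) = 2.236071
x_3 = g(2.236071) = 2.236068
x_4 = g(2.236068) = 2.236068
x_5 = g(2.236068) = 2.236068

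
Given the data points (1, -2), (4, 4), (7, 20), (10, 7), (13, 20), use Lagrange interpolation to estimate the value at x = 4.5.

Lagrange interpolation formula:
P(x) = Σ yᵢ × Lᵢ(x)
where Lᵢ(x) = Π_{j≠i} (x - xⱼ)/(xᵢ - xⱼ)

L_0(4.5) = (4.5 - 4)/(1 - 4) × (4.5 - 7)/(1 - 7) × (4.5 - 10)/(1 - 10) × (4.5 - 13)/(1 - 13) = -0.030060
L_1(4.5) = (4.5 - 1)/(4 - 1) × (4.5 - 7)/(4 - 7) × (4.5 - 10)/(4 - 10) × (4.5 - 13)/(4 - 13) = 0.841692
L_2(4.5) = (4.5 - 1)/(7 - 1) × (4.5 - 4)/(7 - 4) × (4.5 - 10)/(7 - 10) × (4.5 - 13)/(7 - 13) = 0.252508
L_3(4.5) = (4.5 - 1)/(10 - 1) × (4.5 - 4)/(10 - 4) × (4.5 - 7)/(10 - 7) × (4.5 - 13)/(10 - 13) = -0.076517
L_4(4.5) = (4.5 - 1)/(13 - 1) × (4.5 - 4)/(13 - 4) × (4.5 - 7)/(13 - 7) × (4.5 - 10)/(13 - 10) = 0.012378

P(4.5) = (-2)×L_0(4.5) + 4×L_1(4.5) + 20×L_2(4.5) + 7×L_3(4.5) + 20×L_4(4.5)
P(4.5) = 8.188979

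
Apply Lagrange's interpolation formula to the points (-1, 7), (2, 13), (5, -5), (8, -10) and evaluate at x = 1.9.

Lagrange interpolation formula:
P(x) = Σ yᵢ × Lᵢ(x)
where Lᵢ(x) = Π_{j≠i} (x - xⱼ)/(xᵢ - xⱼ)

L_0(1.9) = (1.9 - 2)/(-1 - 2) × (1.9 - 5)/(-1 - 5) × (1.9 - 8)/(-1 - 8) = 0.011673
L_1(1.9) = (1.9 - (-1))/(2 - (-1)) × (1.9 - 5)/(2 - 5) × (1.9 - 8)/(2 - 8) = 1.015537
L_2(1.9) = (1.9 - (-1))/(5 - (-1)) × (1.9 - 2)/(5 - 2) × (1.9 - 8)/(5 - 8) = -0.032759
L_3(1.9) = (1.9 - (-1))/(8 - (-1)) × (1.9 - 2)/(8 - 2) × (1.9 - 5)/(8 - 5) = 0.005549

P(1.9) = 7×L_0(1.9) + 13×L_1(1.9) + (-5)×L_2(1.9) + (-10)×L_3(1.9)
P(1.9) = 13.391994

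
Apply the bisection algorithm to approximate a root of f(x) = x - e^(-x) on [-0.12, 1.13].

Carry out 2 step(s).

f(x) = x - e^(-x)
Initial interval: [-0.12, 1.13]

Iteration 1:
  c_1 = (-0.120000 + 1.130000)/2 = 0.505000
  f(c_1) = f(0.505000) = -0.098506
  f(a) × f(c) ≥ 0, new interval: [0.505000, 1.130000]
Iteration 2:
  c_2 = (0.505000 + 1.130000)/2 = 0.817500
  f(c_2) = f(0.817500) = 0.375966
  f(a) × f(c) < 0, new interval: [0.505000, 0.817500]

After 2 iteration(s), the approximation is c_2 = 0.817500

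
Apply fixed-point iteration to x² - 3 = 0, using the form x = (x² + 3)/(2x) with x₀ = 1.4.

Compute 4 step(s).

Equation: x² - 3 = 0
Fixed-point form: x = (x² + 3)/(2x)
x₀ = 1.4

x_1 = g(1.400000) = 1.771429
x_2 = g(1.771429) = 1.732488
x_3 = g(1.732488) = 1.732051
x_4 = g(1.732051) = 1.732051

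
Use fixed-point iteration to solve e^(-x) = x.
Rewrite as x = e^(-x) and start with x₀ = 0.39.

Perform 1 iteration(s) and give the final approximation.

Equation: e^(-x) = x
Fixed-point form: x = e^(-x)
x₀ = 0.39

x_1 = g(0.390000) = 0.677057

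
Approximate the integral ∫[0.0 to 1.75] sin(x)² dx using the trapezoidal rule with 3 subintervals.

f(x) = sin(x)²
a = 0.0, b = 1.75, n = 3
h = (b - a)/n = 0.583333

Trapezoidal rule: (h/2)[f(x₀) + 2f(x₁) + 2f(x₂) + ... + f(xₙ)]

x_0 = 0.0000, f(x_0) = 0.000000, coefficient = 1
x_1 = 0.5833, f(x_1) = 0.303391, coefficient = 2
x_2 = 1.1667, f(x_2) = 0.845379, coefficient = 2
x_3 = 1.7500, f(x_3) = 0.968228, coefficient = 1

I ≈ (0.583333/2) × 3.265768 = 0.952516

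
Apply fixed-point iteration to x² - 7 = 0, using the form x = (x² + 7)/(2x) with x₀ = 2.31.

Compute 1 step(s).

Equation: x² - 7 = 0
Fixed-point form: x = (x² + 7)/(2x)
x₀ = 2.31

x_1 = g(2.310000) = 2.670152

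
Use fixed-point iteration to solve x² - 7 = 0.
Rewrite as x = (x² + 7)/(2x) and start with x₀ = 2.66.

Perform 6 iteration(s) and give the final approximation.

Equation: x² - 7 = 0
Fixed-point form: x = (x² + 7)/(2x)
x₀ = 2.66

x_1 = g(2.660000) = 2.645789
x_2 = g(2.645789) = 2.645751
x_3 = g(2.645751) = 2.645751
x_4 = g(2.645751) = 2.645751
x_5 = g(2.645751) = 2.645751
x_6 = g(2.645751) = 2.645751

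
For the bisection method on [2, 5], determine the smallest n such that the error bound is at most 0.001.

We need (b-a)/2^n ≤ 0.001
(5 - 2)/2^n ≤ 0.001
3/2^n ≤ 0.001
2^n ≥ 3000
n ≥ log₂(3000) = 11.55
n ≥ 12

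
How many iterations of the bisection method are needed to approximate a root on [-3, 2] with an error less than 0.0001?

We need (b-a)/2^n ≤ 0.0001
(2 - (-3))/2^n ≤ 0.0001
5/2^n ≤ 0.0001
2^n ≥ 50000
n ≥ log₂(50000) = 15.61
n ≥ 16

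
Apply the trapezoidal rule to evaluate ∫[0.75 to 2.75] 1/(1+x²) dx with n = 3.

f(x) = 1/(1+x²)
a = 0.75, b = 2.75, n = 3
h = (b - a)/n = 0.666667

Trapezoidal rule: (h/2)[f(x₀) + 2f(x₁) + 2f(x₂) + ... + f(xₙ)]

x_0 = 0.7500, f(x_0) = 0.640000, coefficient = 1
x_1 = 1.4167, f(x_1) = 0.332564, coefficient = 2
x_2 = 2.0833, f(x_2) = 0.187256, coefficient = 2
x_3 = 2.7500, f(x_3) = 0.116788, coefficient = 1

I ≈ (0.666667/2) × 1.796428 = 0.598809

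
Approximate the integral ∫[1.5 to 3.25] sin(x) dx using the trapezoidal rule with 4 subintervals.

f(x) = sin(x)
a = 1.5, b = 3.25, n = 4
h = (b - a)/n = 0.437500

Trapezoidal rule: (h/2)[f(x₀) + 2f(x₁) + 2f(x₂) + ... + f(xₙ)]

x_0 = 1.5000, f(x_0) = 0.997495, coefficient = 1
x_1 = 1.9375, f(x_1) = 0.933514, coefficient = 2
x_2 = 2.3750, f(x_2) = 0.693685, coefficient = 2
x_3 = 2.8125, f(x_3) = 0.323185, coefficient = 2
x_4 = 3.2500, f(x_4) = -0.108195, coefficient = 1

I ≈ (0.437500/2) × 4.790067 = 1.047827
Exact value: 1.064867
Error: 0.017040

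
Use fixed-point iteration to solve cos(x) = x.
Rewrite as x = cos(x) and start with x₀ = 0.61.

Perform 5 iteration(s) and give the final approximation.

Equation: cos(x) = x
Fixed-point form: x = cos(x)
x₀ = 0.61

x_1 = g(0.610000) = 0.819648
x_2 = g(0.819648) = 0.682479
x_3 = g(0.682479) = 0.776012
x_4 = g(0.776012) = 0.713713
x_5 = g(0.713713) = 0.755937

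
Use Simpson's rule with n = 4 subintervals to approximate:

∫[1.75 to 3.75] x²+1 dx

f(x) = x²+1
a = 1.75, b = 3.75, n = 4
h = (b - a)/n = 0.500000

Simpson's rule: (h/3)[f(x₀) + 4f(x₁) + 2f(x₂) + ... + f(xₙ)]

x_0 = 1.7500, f(x_0) = 4.062500, coefficient = 1
x_1 = 2.2500, f(x_1) = 6.062500, coefficient = 4
x_2 = 2.7500, f(x_2) = 8.562500, coefficient = 2
x_3 = 3.2500, f(x_3) = 11.562500, coefficient = 4
x_4 = 3.7500, f(x_4) = 15.062500, coefficient = 1

I ≈ (0.500000/3) × 106.750000 = 17.791667
Exact value: 17.791667
Error: 0.000000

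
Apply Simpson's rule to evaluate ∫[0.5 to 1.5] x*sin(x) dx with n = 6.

f(x) = x*sin(x)
a = 0.5, b = 1.5, n = 6
h = (b - a)/n = 0.166667

Simpson's rule: (h/3)[f(x₀) + 4f(x₁) + 2f(x₂) + ... + f(xₙ)]

x_0 = 0.5000, f(x_0) = 0.239713, coefficient = 1
x_1 = 0.6667, f(x_1) = 0.412247, coefficient = 4
x_2 = 0.8333, f(x_2) = 0.616814, coefficient = 2
x_3 = 1.0000, f(x_3) = 0.841471, coefficient = 4
x_4 = 1.1667, f(x_4) = 1.072686, coefficient = 2
x_5 = 1.3333, f(x_5) = 1.295917, coefficient = 4
x_6 = 1.5000, f(x_6) = 1.496242, coefficient = 1

I ≈ (0.166667/3) × 15.313494 = 0.850750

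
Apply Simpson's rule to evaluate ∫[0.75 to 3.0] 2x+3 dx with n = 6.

f(x) = 2x+3
a = 0.75, b = 3.0, n = 6
h = (b - a)/n = 0.375000

Simpson's rule: (h/3)[f(x₀) + 4f(x₁) + 2f(x₂) + ... + f(xₙ)]

x_0 = 0.7500, f(x_0) = 4.500000, coefficient = 1
x_1 = 1.1250, f(x_1) = 5.250000, coefficient = 4
x_2 = 1.5000, f(x_2) = 6.000000, coefficient = 2
x_3 = 1.8750, f(x_3) = 6.750000, coefficient = 4
x_4 = 2.2500, f(x_4) = 7.500000, coefficient = 2
x_5 = 2.6250, f(x_5) = 8.250000, coefficient = 4
x_6 = 3.0000, f(x_6) = 9.000000, coefficient = 1

I ≈ (0.375000/3) × 121.500000 = 15.187500
Exact value: 15.187500
Error: 0.000000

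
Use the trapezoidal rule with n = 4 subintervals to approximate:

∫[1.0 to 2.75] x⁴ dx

f(x) = x⁴
a = 1.0, b = 2.75, n = 4
h = (b - a)/n = 0.437500

Trapezoidal rule: (h/2)[f(x₀) + 2f(x₁) + 2f(x₂) + ... + f(xₙ)]

x_0 = 1.0000, f(x_0) = 1.000000, coefficient = 1
x_1 = 1.4375, f(x_1) = 4.270035, coefficient = 2
x_2 = 1.8750, f(x_2) = 12.359619, coefficient = 2
x_3 = 2.3125, f(x_3) = 28.597427, coefficient = 2
x_4 = 2.7500, f(x_4) = 57.191406, coefficient = 1

I ≈ (0.437500/2) × 148.645569 = 32.516218
Exact value: 31.255273
Error: 1.260945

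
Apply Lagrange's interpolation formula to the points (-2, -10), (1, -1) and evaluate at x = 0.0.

Lagrange interpolation formula:
P(x) = Σ yᵢ × Lᵢ(x)
where Lᵢ(x) = Π_{j≠i} (x - xⱼ)/(xᵢ - xⱼ)

L_0(0.0) = (0.0 - 1)/(-2 - 1) = 0.333333
L_1(0.0) = (0.0 - (-2))/(1 - (-2)) = 0.666667

P(0.0) = (-10)×L_0(0.0) + (-1)×L_1(0.0)
P(0.0) = -4.000000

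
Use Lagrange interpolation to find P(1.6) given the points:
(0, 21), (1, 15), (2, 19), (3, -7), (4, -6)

Lagrange interpolation formula:
P(x) = Σ yᵢ × Lᵢ(x)
where Lᵢ(x) = Π_{j≠i} (x - xⱼ)/(xᵢ - xⱼ)

L_0(1.6) = (1.6 - 1)/(0 - 1) × (1.6 - 2)/(0 - 2) × (1.6 - 3)/(0 - 3) × (1.6 - 4)/(0 - 4) = -0.033600
L_1(1.6) = (1.6 - 0)/(1 - 0) × (1.6 - 2)/(1 - 2) × (1.6 - 3)/(1 - 3) × (1.6 - 4)/(1 - 4) = 0.358400
L_2(1.6) = (1.6 - 0)/(2 - 0) × (1.6 - 1)/(2 - 1) × (1.6 - 3)/(2 - 3) × (1.6 - 4)/(2 - 4) = 0.806400
L_3(1.6) = (1.6 - 0)/(3 - 0) × (1.6 - 1)/(3 - 1) × (1.6 - 2)/(3 - 2) × (1.6 - 4)/(3 - 4) = -0.153600
L_4(1.6) = (1.6 - 0)/(4 - 0) × (1.6 - 1)/(4 - 1) × (1.6 - 2)/(4 - 2) × (1.6 - 3)/(4 - 3) = 0.022400

P(1.6) = 21×L_0(1.6) + 15×L_1(1.6) + 19×L_2(1.6) + (-7)×L_3(1.6) + (-6)×L_4(1.6)
P(1.6) = 20.932800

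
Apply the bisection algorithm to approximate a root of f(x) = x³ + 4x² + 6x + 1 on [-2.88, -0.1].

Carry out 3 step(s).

f(x) = x³ + 4x² + 6x + 1
Initial interval: [-2.88, -0.1]

Iteration 1:
  c_1 = (-2.880000 + (-0.100000))/2 = -1.490000
  f(c_1) = f(-1.490000) = -2.367549
  f(a) × f(c) ≥ 0, new interval: [-1.490000, -0.100000]
Iteration 2:
  c_2 = (-1.490000 + (-0.100000))/2 = -0.795000
  f(c_2) = f(-0.795000) = -1.744360
  f(a) × f(c) ≥ 0, new interval: [-0.795000, -0.100000]
Iteration 3:
  c_3 = (-0.795000 + (-0.100000))/2 = -0.447500
  f(c_3) = f(-0.447500) = -0.973590
  f(a) × f(c) ≥ 0, new interval: [-0.447500, -0.100000]

After 3 iteration(s), the approximation is c_3 = -0.447500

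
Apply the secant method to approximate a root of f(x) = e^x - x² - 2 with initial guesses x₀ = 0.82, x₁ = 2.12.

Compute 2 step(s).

f(x) = e^x - x² - 2
x₀ = 0.82, x₁ = 2.12

Secant formula: x_{n+1} = x_n - f(x_n)(x_n - x_{n-1})/(f(x_n) - f(x_{n-1}))

Iteration 1:
  f(0.820000) = -0.401900
  f(2.120000) = 1.836737
  x_2 = 2.120000 - 1.836737×(2.120000 - 0.820000)/(1.836737 - (-0.401900))
       = 1.053388
Iteration 2:
  f(2.120000) = 1.836737
  f(1.053388) = -0.242277
  x_3 = 1.053388 - (-0.242277)×(1.053388 - 2.120000)/(-0.242277 - 1.836737)
       = 1.177685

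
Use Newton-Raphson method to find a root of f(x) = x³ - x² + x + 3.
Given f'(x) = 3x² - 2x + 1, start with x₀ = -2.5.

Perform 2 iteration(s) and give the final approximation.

f(x) = x³ - x² + x + 3
f'(x) = 3x² - 2x + 1
x₀ = -2.5

Newton-Raphson formula: x_{n+1} = x_n - f(x_n)/f'(x_n)

Iteration 1:
  f(-2.500000) = -21.375000
  f'(-2.500000) = 24.750000
  x_1 = -2.500000 - (-21.375000)/24.750000 = -1.636364
Iteration 2:
  f(-1.636364) = -5.695718
  f'(-1.636364) = 12.305785
  x_2 = -1.636364 - (-5.695718)/12.305785 = -1.173515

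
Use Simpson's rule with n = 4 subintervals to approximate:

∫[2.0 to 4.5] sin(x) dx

f(x) = sin(x)
a = 2.0, b = 4.5, n = 4
h = (b - a)/n = 0.625000

Simpson's rule: (h/3)[f(x₀) + 4f(x₁) + 2f(x₂) + ... + f(xₙ)]

x_0 = 2.0000, f(x_0) = 0.909297, coefficient = 1
x_1 = 2.6250, f(x_1) = 0.493920, coefficient = 4
x_2 = 3.2500, f(x_2) = -0.108195, coefficient = 2
x_3 = 3.8750, f(x_3) = -0.669405, coefficient = 4
x_4 = 4.5000, f(x_4) = -0.977530, coefficient = 1

I ≈ (0.625000/3) × -0.986561 = -0.205534
Exact value: -0.205351
Error: 0.000183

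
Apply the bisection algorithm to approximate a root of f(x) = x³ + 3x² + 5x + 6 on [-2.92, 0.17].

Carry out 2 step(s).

f(x) = x³ + 3x² + 5x + 6
Initial interval: [-2.92, 0.17]

Iteration 1:
  c_1 = (-2.920000 + 0.170000)/2 = -1.375000
  f(c_1) = f(-1.375000) = 2.197266
  f(a) × f(c) < 0, new interval: [-2.920000, -1.375000]
Iteration 2:
  c_2 = (-2.920000 + (-1.375000))/2 = -2.147500
  f(c_2) = f(-2.147500) = -0.805978
  f(a) × f(c) ≥ 0, new interval: [-2.147500, -1.375000]

After 2 iteration(s), the approximation is c_2 = -2.147500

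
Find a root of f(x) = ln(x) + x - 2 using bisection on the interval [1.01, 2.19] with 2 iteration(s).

f(x) = ln(x) + x - 2
Initial interval: [1.01, 2.19]

Iteration 1:
  c_1 = (1.010000 + 2.190000)/2 = 1.600000
  f(c_1) = f(1.600000) = 0.070004
  f(a) × f(c) < 0, new interval: [1.010000, 1.600000]
Iteration 2:
  c_2 = (1.010000 + 1.600000)/2 = 1.305000
  f(c_2) = f(1.305000) = -0.428797
  f(a) × f(c) ≥ 0, new interval: [1.305000, 1.600000]

After 2 iteration(s), the approximation is c_2 = 1.305000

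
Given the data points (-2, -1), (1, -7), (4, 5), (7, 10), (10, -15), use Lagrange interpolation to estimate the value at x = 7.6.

Lagrange interpolation formula:
P(x) = Σ yᵢ × Lᵢ(x)
where Lᵢ(x) = Π_{j≠i} (x - xⱼ)/(xᵢ - xⱼ)

L_0(7.6) = (7.6 - 1)/(-2 - 1) × (7.6 - 4)/(-2 - 4) × (7.6 - 7)/(-2 - 7) × (7.6 - 10)/(-2 - 10) = -0.017600
L_1(7.6) = (7.6 - (-2))/(1 - (-2)) × (7.6 - 4)/(1 - 4) × (7.6 - 7)/(1 - 7) × (7.6 - 10)/(1 - 10) = 0.102400
L_2(7.6) = (7.6 - (-2))/(4 - (-2)) × (7.6 - 1)/(4 - 1) × (7.6 - 7)/(4 - 7) × (7.6 - 10)/(4 - 10) = -0.281600
L_3(7.6) = (7.6 - (-2))/(7 - (-2)) × (7.6 - 1)/(7 - 1) × (7.6 - 4)/(7 - 4) × (7.6 - 10)/(7 - 10) = 1.126400
L_4(7.6) = (7.6 - (-2))/(10 - (-2)) × (7.6 - 1)/(10 - 1) × (7.6 - 4)/(10 - 4) × (7.6 - 7)/(10 - 7) = 0.070400

P(7.6) = (-1)×L_0(7.6) + (-7)×L_1(7.6) + 5×L_2(7.6) + 10×L_3(7.6) + (-15)×L_4(7.6)
P(7.6) = 8.100800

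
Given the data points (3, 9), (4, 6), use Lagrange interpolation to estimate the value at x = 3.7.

Lagrange interpolation formula:
P(x) = Σ yᵢ × Lᵢ(x)
where Lᵢ(x) = Π_{j≠i} (x - xⱼ)/(xᵢ - xⱼ)

L_0(3.7) = (3.7 - 4)/(3 - 4) = 0.300000
L_1(3.7) = (3.7 - 3)/(4 - 3) = 0.700000

P(3.7) = 9×L_0(3.7) + 6×L_1(3.7)
P(3.7) = 6.900000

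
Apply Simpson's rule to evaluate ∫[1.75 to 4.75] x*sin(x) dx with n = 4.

f(x) = x*sin(x)
a = 1.75, b = 4.75, n = 4
h = (b - a)/n = 0.750000

Simpson's rule: (h/3)[f(x₀) + 4f(x₁) + 2f(x₂) + ... + f(xₙ)]

x_0 = 1.7500, f(x_0) = 1.721975, coefficient = 1
x_1 = 2.5000, f(x_1) = 1.496180, coefficient = 4
x_2 = 3.2500, f(x_2) = -0.351634, coefficient = 2
x_3 = 4.0000, f(x_3) = -3.027210, coefficient = 4
x_4 = 4.7500, f(x_4) = -4.746641, coefficient = 1

I ≈ (0.750000/3) × -9.852052 = -2.463013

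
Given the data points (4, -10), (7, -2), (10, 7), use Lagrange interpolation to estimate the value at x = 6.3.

Lagrange interpolation formula:
P(x) = Σ yᵢ × Lᵢ(x)
where Lᵢ(x) = Π_{j≠i} (x - xⱼ)/(xᵢ - xⱼ)

L_0(6.3) = (6.3 - 7)/(4 - 7) × (6.3 - 10)/(4 - 10) = 0.143889
L_1(6.3) = (6.3 - 4)/(7 - 4) × (6.3 - 10)/(7 - 10) = 0.945556
L_2(6.3) = (6.3 - 4)/(10 - 4) × (6.3 - 7)/(10 - 7) = -0.089444

P(6.3) = (-10)×L_0(6.3) + (-2)×L_1(6.3) + 7×L_2(6.3)
P(6.3) = -3.956111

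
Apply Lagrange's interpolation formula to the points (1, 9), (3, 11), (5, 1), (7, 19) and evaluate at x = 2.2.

Lagrange interpolation formula:
P(x) = Σ yᵢ × Lᵢ(x)
where Lᵢ(x) = Π_{j≠i} (x - xⱼ)/(xᵢ - xⱼ)

L_0(2.2) = (2.2 - 3)/(1 - 3) × (2.2 - 5)/(1 - 5) × (2.2 - 7)/(1 - 7) = 0.224000
L_1(2.2) = (2.2 - 1)/(3 - 1) × (2.2 - 5)/(3 - 5) × (2.2 - 7)/(3 - 7) = 1.008000
L_2(2.2) = (2.2 - 1)/(5 - 1) × (2.2 - 3)/(5 - 3) × (2.2 - 7)/(5 - 7) = -0.288000
L_3(2.2) = (2.2 - 1)/(7 - 1) × (2.2 - 3)/(7 - 3) × (2.2 - 5)/(7 - 5) = 0.056000

P(2.2) = 9×L_0(2.2) + 11×L_1(2.2) + 1×L_2(2.2) + 19×L_3(2.2)
P(2.2) = 13.880000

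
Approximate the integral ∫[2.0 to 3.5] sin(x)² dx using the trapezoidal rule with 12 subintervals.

f(x) = sin(x)²
a = 2.0, b = 3.5, n = 12
h = (b - a)/n = 0.125000

Trapezoidal rule: (h/2)[f(x₀) + 2f(x₁) + 2f(x₂) + ... + f(xₙ)]

x_0 = 2.0000, f(x_0) = 0.826822, coefficient = 1
x_1 = 2.1250, f(x_1) = 0.723044, coefficient = 2
x_2 = 2.2500, f(x_2) = 0.605398, coefficient = 2
x_3 = 2.3750, f(x_3) = 0.481199, coefficient = 2
x_4 = 2.5000, f(x_4) = 0.358169, coefficient = 2
x_5 = 2.6250, f(x_5) = 0.243957, coefficient = 2
x_6 = 2.7500, f(x_6) = 0.145665, coefficient = 2
x_7 = 2.8750, f(x_7) = 0.069404, coefficient = 2
x_8 = 3.0000, f(x_8) = 0.019915, coefficient = 2
x_9 = 3.1250, f(x_9) = 0.000275, coefficient = 2
x_10 = 3.2500, f(x_10) = 0.011706, coefficient = 2
x_11 = 3.3750, f(x_11) = 0.053497, coefficient = 2
x_12 = 3.5000, f(x_12) = 0.123049, coefficient = 1

I ≈ (0.125000/2) × 6.374328 = 0.398396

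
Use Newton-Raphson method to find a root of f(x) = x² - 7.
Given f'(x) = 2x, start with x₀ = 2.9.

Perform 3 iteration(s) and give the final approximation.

f(x) = x² - 7
f'(x) = 2x
x₀ = 2.9

Newton-Raphson formula: x_{n+1} = x_n - f(x_n)/f'(x_n)

Iteration 1:
  f(2.900000) = 1.410000
  f'(2.900000) = 5.800000
  x_1 = 2.900000 - 1.410000/5.800000 = 2.656897
Iteration 2:
  f(2.656897) = 0.059099
  f'(2.656897) = 5.313793
  x_2 = 2.656897 - 0.059099/5.313793 = 2.645775
Iteration 3:
  f(2.645775) = 0.000124
  f'(2.645775) = 5.291549
  x_3 = 2.645775 - 0.000124/5.291549 = 2.645751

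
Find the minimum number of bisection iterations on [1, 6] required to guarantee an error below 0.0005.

We need (b-a)/2^n ≤ 0.0005
(6 - 1)/2^n ≤ 0.0005
5/2^n ≤ 0.0005
2^n ≥ 10000
n ≥ log₂(10000) = 13.29
n ≥ 14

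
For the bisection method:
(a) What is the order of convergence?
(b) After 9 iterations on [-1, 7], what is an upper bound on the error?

(a) Bisection has linear (order 1) convergence; the error is halved each step.

(b) Error bound = (b-a)/2^n = (7 - (-1))/2^{9}
    = 8/2^{9}

(a) 1 (linear); (b) error ≤ 1.56e-02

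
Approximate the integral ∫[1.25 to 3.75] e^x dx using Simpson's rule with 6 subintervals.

f(x) = e^x
a = 1.25, b = 3.75, n = 6
h = (b - a)/n = 0.416667

Simpson's rule: (h/3)[f(x₀) + 4f(x₁) + 2f(x₂) + ... + f(xₙ)]

x_0 = 1.2500, f(x_0) = 3.490343, coefficient = 1
x_1 = 1.6667, f(x_1) = 5.294490, coefficient = 4
x_2 = 2.0833, f(x_2) = 8.031195, coefficient = 2
x_3 = 2.5000, f(x_3) = 12.182494, coefficient = 4
x_4 = 2.9167, f(x_4) = 18.479586, coefficient = 2
x_5 = 3.3333, f(x_5) = 28.031625, coefficient = 4
x_6 = 3.7500, f(x_6) = 42.521082, coefficient = 1

I ≈ (0.416667/3) × 281.067423 = 39.037142
Exact value: 39.030739
Error: 0.006403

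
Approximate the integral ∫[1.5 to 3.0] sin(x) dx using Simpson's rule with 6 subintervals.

f(x) = sin(x)
a = 1.5, b = 3.0, n = 6
h = (b - a)/n = 0.250000

Simpson's rule: (h/3)[f(x₀) + 4f(x₁) + 2f(x₂) + ... + f(xₙ)]

x_0 = 1.5000, f(x_0) = 0.997495, coefficient = 1
x_1 = 1.7500, f(x_1) = 0.983986, coefficient = 4
x_2 = 2.0000, f(x_2) = 0.909297, coefficient = 2
x_3 = 2.2500, f(x_3) = 0.778073, coefficient = 4
x_4 = 2.5000, f(x_4) = 0.598472, coefficient = 2
x_5 = 2.7500, f(x_5) = 0.381661, coefficient = 4
x_6 = 3.0000, f(x_6) = 0.141120, coefficient = 1

I ≈ (0.250000/3) × 12.729035 = 1.060753
Exact value: 1.060730
Error: 0.000023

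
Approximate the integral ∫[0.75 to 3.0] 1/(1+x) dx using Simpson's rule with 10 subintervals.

f(x) = 1/(1+x)
a = 0.75, b = 3.0, n = 10
h = (b - a)/n = 0.225000

Simpson's rule: (h/3)[f(x₀) + 4f(x₁) + 2f(x₂) + ... + f(xₙ)]

x_0 = 0.7500, f(x_0) = 0.571429, coefficient = 1
x_1 = 0.9750, f(x_1) = 0.506329, coefficient = 4
x_2 = 1.2000, f(x_2) = 0.454545, coefficient = 2
x_3 = 1.4250, f(x_3) = 0.412371, coefficient = 4
x_4 = 1.6500, f(x_4) = 0.377358, coefficient = 2
x_5 = 1.8750, f(x_5) = 0.347826, coefficient = 4
x_6 = 2.1000, f(x_6) = 0.322581, coefficient = 2
x_7 = 2.3250, f(x_7) = 0.300752, coefficient = 4
x_8 = 2.5500, f(x_8) = 0.281690, coefficient = 2
x_9 = 2.7750, f(x_9) = 0.264901, coefficient = 4
x_10 = 3.0000, f(x_10) = 0.250000, coefficient = 1

I ≈ (0.225000/3) × 11.022494 = 0.826687
Exact value: 0.826679
Error: 0.000008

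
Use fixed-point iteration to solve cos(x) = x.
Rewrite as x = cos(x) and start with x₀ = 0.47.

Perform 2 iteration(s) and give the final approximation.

Equation: cos(x) = x
Fixed-point form: x = cos(x)
x₀ = 0.47

x_1 = g(0.470000) = 0.891568
x_2 = g(0.891568) = 0.628193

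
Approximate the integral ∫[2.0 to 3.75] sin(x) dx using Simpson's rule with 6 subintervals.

f(x) = sin(x)
a = 2.0, b = 3.75, n = 6
h = (b - a)/n = 0.291667

Simpson's rule: (h/3)[f(x₀) + 4f(x₁) + 2f(x₂) + ... + f(xₙ)]

x_0 = 2.0000, f(x_0) = 0.909297, coefficient = 1
x_1 = 2.2917, f(x_1) = 0.751232, coefficient = 4
x_2 = 2.5833, f(x_2) = 0.529711, coefficient = 2
x_3 = 2.8750, f(x_3) = 0.263446, coefficient = 4
x_4 = 3.1667, f(x_4) = -0.025071, coefficient = 2
x_5 = 3.4583, f(x_5) = -0.311471, coefficient = 4
x_6 = 3.7500, f(x_6) = -0.571561, coefficient = 1

I ≈ (0.291667/3) × 4.159841 = 0.404429
Exact value: 0.404413
Error: 0.000016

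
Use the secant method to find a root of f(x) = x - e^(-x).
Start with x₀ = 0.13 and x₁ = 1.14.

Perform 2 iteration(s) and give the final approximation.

f(x) = x - e^(-x)
x₀ = 0.13, x₁ = 1.14

Secant formula: x_{n+1} = x_n - f(x_n)(x_n - x_{n-1})/(f(x_n) - f(x_{n-1}))

Iteration 1:
  f(0.130000) = -0.748095
  f(1.140000) = 0.820181
  x_2 = 1.140000 - 0.820181×(1.140000 - 0.130000)/(0.820181 - (-0.748095))
       = 0.611788
Iteration 2:
  f(1.140000) = 0.820181
  f(0.611788) = 0.069407
  x_3 = 0.611788 - 0.069407×(0.611788 - 1.140000)/(0.069407 - 0.820181)
       = 0.562956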